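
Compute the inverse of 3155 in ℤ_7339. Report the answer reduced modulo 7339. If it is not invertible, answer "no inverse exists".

1619

Apply the Euclidean algorithm to 7339 and 3155:
7339 = 2·3155 + 1029
3155 = 3·1029 + 68
1029 = 15·68 + 9
68 = 7·9 + 5
9 = 1·5 + 4
5 = 1·4 + 1
4 = 4·1 + 0
gcd = 1, so the inverse exists. Back-substitute:
1 = 5 − 4
1 = −9 + 2·5
1 = 2·68 − 15·9
1 = −15·1029 + 227·68
1 = 227·3155 − 696·1029
1 = −696·7339 + 1619·3155
So 3155·1619 ≡ 1 (mod 7339).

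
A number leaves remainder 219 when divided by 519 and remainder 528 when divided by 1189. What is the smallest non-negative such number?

Write x = 219 + 519·k. Then 519·k ≡ 528 − 219 ≡ 309 (mod 1189).
Need 519⁻¹ mod 1189. Extended Euclid on (1189, 519):
1189 = 2*519 + 151
519 = 3*151 + 66
151 = 2*66 + 19
66 = 3*19 + 9
19 = 2*9 + 1
9 = 9*1 + 0
Back-substitute:
1 = 19 − 2·9
1 = −2·66 + 7·19
1 = 7·151 − 16·66
1 = −16·519 + 55·151
1 = 55·1189 − 126·519
519⁻¹ ≡ 1063 (mod 1189), so k ≡ 1063·309 ≡ 303 (mod 1189).
x = 219 + 519·303 = 157476.

157476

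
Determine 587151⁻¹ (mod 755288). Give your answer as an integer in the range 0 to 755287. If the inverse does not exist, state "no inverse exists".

607471

Run Euclid on (755288, 587151):
755288 = 1×587151 + 168137
587151 = 3×168137 + 82740
168137 = 2×82740 + 2657
82740 = 31×2657 + 373
2657 = 7×373 + 46
373 = 8×46 + 5
46 = 9×5 + 1
5 = 5×1 + 0
Since gcd(587151, 755288) = 1, back-substitute to write 1 as a combination:
1 = 46 − 9·5
1 = −9·373 + 73·46
1 = 73·2657 − 520·373
1 = −520·82740 + 16193·2657
1 = 16193·168137 − 32906·82740
1 = −32906·587151 + 114911·168137
1 = 114911·755288 − 147817·587151
Hence 587151⁻¹ ≡ -147817 ≡ 607471 (mod 755288).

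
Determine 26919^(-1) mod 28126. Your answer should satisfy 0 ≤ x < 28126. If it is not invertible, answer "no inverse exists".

gcd(28126, 26919) by repeated division:
28126 = 1×26919 + 1207
26919 = 22×1207 + 365
1207 = 3×365 + 112
365 = 3×112 + 29
112 = 3×29 + 25
29 = 1×25 + 4
25 = 6×4 + 1
4 = 4×1 + 0
The gcd is 1. Working backward:
1 = 25 − 6·4
1 = −6·29 + 7·25
1 = 7·112 − 27·29
1 = −27·365 + 88·112
1 = 88·1207 − 291·365
1 = −291·26919 + 6490·1207
1 = 6490·28126 − 6781·26919
So 26919·(-6781) ≡ 1 (mod 28126), and -6781 ≡ 21345 (mod 28126).

21345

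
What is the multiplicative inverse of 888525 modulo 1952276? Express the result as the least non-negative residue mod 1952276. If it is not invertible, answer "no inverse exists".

261301

Apply the Euclidean algorithm to 1952276 and 888525:
1952276 = 2×888525 + 175226
888525 = 5×175226 + 12395
175226 = 14×12395 + 1696
12395 = 7×1696 + 523
1696 = 3×523 + 127
523 = 4×127 + 15
127 = 8×15 + 7
15 = 2×7 + 1
7 = 7×1 + 0
The gcd is 1. Working backward:
1 = 15 − 2·7
1 = −2·127 + 17·15
1 = 17·523 − 70·127
1 = −70·1696 + 227·523
1 = 227·12395 − 1659·1696
1 = −1659·175226 + 23453·12395
1 = 23453·888525 − 118924·175226
1 = −118924·1952276 + 261301·888525
So 888525·261301 ≡ 1 (mod 1952276).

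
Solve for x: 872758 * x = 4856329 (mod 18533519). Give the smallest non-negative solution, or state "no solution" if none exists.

First find gcd(872758, 18533519):
18533519 = 21*872758 + 205601
872758 = 4*205601 + 50354
205601 = 4*50354 + 4185
50354 = 12*4185 + 134
4185 = 31*134 + 31
134 = 4*31 + 10
31 = 3*10 + 1
10 = 10*1 + 0
gcd = 1, so a unique solution mod 18533519 exists.
Back-substitute for the Bézout coefficients:
1 = 31 − 3·10
1 = −3·134 + 13·31
1 = 13·4185 − 406·134
1 = −406·50354 + 4885·4185
1 = 4885·205601 − 19946·50354
1 = −19946·872758 + 84669·205601
1 = 84669·18533519 − 1797995·872758
So 872758·(-1797995) ≡ 1 (mod 18533519), giving 872758⁻¹ ≡ 16735524.
x ≡ 872758⁻¹·4856329 ≡ 16735524·4856329 ≡ 4479077 (mod 18533519).

4479077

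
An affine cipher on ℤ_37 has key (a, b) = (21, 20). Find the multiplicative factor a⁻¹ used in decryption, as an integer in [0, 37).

30

gcd(37, 21) by repeated division:
37 = 1*21 + 16
21 = 1*16 + 5
16 = 3*5 + 1
5 = 5*1 + 0
The gcd is 1. Working backward:
1 = 16 − 3·5
1 = −3·21 + 4·16
1 = 4·37 − 7·21
Hence 21⁻¹ ≡ -7 ≡ 30 (mod 37).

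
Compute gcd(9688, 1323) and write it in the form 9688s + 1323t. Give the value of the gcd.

Euclidean algorithm:
9688 = 7*1323 + 427
1323 = 3*427 + 42
427 = 10*42 + 7
42 = 6*7 + 0
gcd(9688, 1323) = 7.
Back-substituting:
7 = 427 − 10·42
7 = −10·1323 + 31·427
7 = 31·9688 − 227·1323
So 7 = (31)·9688 + (-227)·1323.

7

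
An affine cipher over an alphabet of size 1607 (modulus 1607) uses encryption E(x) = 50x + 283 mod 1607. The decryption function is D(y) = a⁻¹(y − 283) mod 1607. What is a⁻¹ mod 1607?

gcd(1607, 50) by repeated division:
1607 = 32·50 + 7
50 = 7·7 + 1
7 = 7·1 + 0
Since gcd(50, 1607) = 1, back-substitute to write 1 as a combination:
1 = 50 − 7·7
1 = −7·1607 + 225·50
So 50·225 ≡ 1 (mod 1607).

225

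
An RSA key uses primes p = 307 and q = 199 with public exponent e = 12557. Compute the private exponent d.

φ(n) = (p−1)(q−1) = 306·198 = 60588.
Need d with 12557·d ≡ 1 (mod 60588). Apply the extended Euclidean algorithm:
60588 = 4*12557 + 10360
12557 = 1*10360 + 2197
10360 = 4*2197 + 1572
2197 = 1*1572 + 625
1572 = 2*625 + 322
625 = 1*322 + 303
322 = 1*303 + 19
303 = 15*19 + 18
19 = 1*18 + 1
18 = 18*1 + 0
Back-substitute:
1 = 19 − 18
1 = −303 + 16·19
1 = 16·322 − 17·303
1 = −17·625 + 33·322
1 = 33·1572 − 83·625
1 = −83·2197 + 116·1572
1 = 116·10360 − 547·2197
1 = −547·12557 + 663·10360
1 = 663·60588 − 3199·12557
So 12557·(-3199) ≡ 1 (mod 60588), hence d ≡ -3199 ≡ 57389 (mod 60588).

57389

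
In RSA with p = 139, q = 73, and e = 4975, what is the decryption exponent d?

φ(n) = (p−1)(q−1) = 138·72 = 9936.
Need d with 4975·d ≡ 1 (mod 9936). Apply the extended Euclidean algorithm:
9936 = 1*4975 + 4961
4975 = 1*4961 + 14
4961 = 354*14 + 5
14 = 2*5 + 4
5 = 1*4 + 1
4 = 4*1 + 0
Back-substitute:
1 = 5 − 4
1 = −14 + 3·5
1 = 3·4961 − 1063·14
1 = −1063·4975 + 1066·4961
1 = 1066·9936 − 2129·4975
So 4975·(-2129) ≡ 1 (mod 9936), hence d ≡ -2129 ≡ 7807 (mod 9936).

7807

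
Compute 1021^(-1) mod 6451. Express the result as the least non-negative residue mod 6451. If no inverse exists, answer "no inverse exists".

Apply the Euclidean algorithm to 6451 and 1021:
6451 = 6×1021 + 325
1021 = 3×325 + 46
325 = 7×46 + 3
46 = 15×3 + 1
3 = 3×1 + 0
gcd = 1, so the inverse exists. Back-substitute:
1 = 46 − 15·3
1 = −15·325 + 106·46
1 = 106·1021 − 333·325
1 = −333·6451 + 2104·1021
So 1021·2104 ≡ 1 (mod 6451).

2104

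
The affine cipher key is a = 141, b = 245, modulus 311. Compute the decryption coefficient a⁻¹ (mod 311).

75

gcd(311, 141) by repeated division:
311 = 2×141 + 29
141 = 4×29 + 25
29 = 1×25 + 4
25 = 6×4 + 1
4 = 4×1 + 0
The gcd is 1. Working backward:
1 = 25 − 6·4
1 = −6·29 + 7·25
1 = 7·141 − 34·29
1 = −34·311 + 75·141
So 141·75 ≡ 1 (mod 311).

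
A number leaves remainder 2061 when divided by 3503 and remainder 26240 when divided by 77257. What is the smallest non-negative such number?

Write x = 2061 + 3503·k. Then 3503·k ≡ 26240 − 2061 ≡ 24179 (mod 77257).
Need 3503⁻¹ mod 77257. Extended Euclid on (77257, 3503):
77257 = 22*3503 + 191
3503 = 18*191 + 65
191 = 2*65 + 61
65 = 1*61 + 4
61 = 15*4 + 1
4 = 4*1 + 0
Back-substitute:
1 = 61 − 15·4
1 = −15·65 + 16·61
1 = 16·191 − 47·65
1 = −47·3503 + 862·191
1 = 862·77257 − 19011·3503
3503⁻¹ ≡ 58246 (mod 77257), so k ≡ 58246·24179 ≡ 12181 (mod 77257).
x = 2061 + 3503·12181 = 42672104.

42672104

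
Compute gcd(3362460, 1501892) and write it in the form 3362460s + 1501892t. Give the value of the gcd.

4

Repeated division:
3362460 = 2·1501892 + 358676
1501892 = 4·358676 + 67188
358676 = 5·67188 + 22736
67188 = 2·22736 + 21716
22736 = 1·21716 + 1020
21716 = 21·1020 + 296
1020 = 3·296 + 132
296 = 2·132 + 32
132 = 4·32 + 4
32 = 8·4 + 0
gcd(3362460, 1501892) = 4.
Working backward:
4 = 132 − 4·32
4 = −4·296 + 9·132
4 = 9·1020 − 31·296
4 = −31·21716 + 660·1020
4 = 660·22736 − 691·21716
4 = −691·67188 + 2042·22736
4 = 2042·358676 − 10901·67188
4 = −10901·1501892 + 45646·358676
4 = 45646·3362460 − 102193·1501892
So 4 = (45646)·3362460 + (-102193)·1501892.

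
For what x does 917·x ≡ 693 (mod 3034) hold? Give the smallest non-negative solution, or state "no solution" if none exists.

First find gcd(917, 3034):
3034 = 3·917 + 283
917 = 3·283 + 68
283 = 4·68 + 11
68 = 6·11 + 2
11 = 5·2 + 1
2 = 2·1 + 0
gcd = 1, so a unique solution mod 3034 exists.
Back-substitute for the Bézout coefficients:
1 = 11 − 5·2
1 = −5·68 + 31·11
1 = 31·283 − 129·68
1 = −129·917 + 418·283
1 = 418·3034 − 1383·917
So 917·(-1383) ≡ 1 (mod 3034), giving 917⁻¹ ≡ 1651.
x ≡ 917⁻¹·693 ≡ 1651·693 ≡ 325 (mod 3034).

325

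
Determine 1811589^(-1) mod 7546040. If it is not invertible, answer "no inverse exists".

1209269

gcd(7546040, 1811589) by repeated division:
7546040 = 4·1811589 + 299684
1811589 = 6·299684 + 13485
299684 = 22·13485 + 3014
13485 = 4·3014 + 1429
3014 = 2·1429 + 156
1429 = 9·156 + 25
156 = 6·25 + 6
25 = 4·6 + 1
6 = 6·1 + 0
Since gcd(1811589, 7546040) = 1, back-substitute to write 1 as a combination:
1 = 25 − 4·6
1 = −4·156 + 25·25
1 = 25·1429 − 229·156
1 = −229·3014 + 483·1429
1 = 483·13485 − 2161·3014
1 = −2161·299684 + 48025·13485
1 = 48025·1811589 − 290311·299684
1 = −290311·7546040 + 1209269·1811589
So 1811589·1209269 ≡ 1 (mod 7546040).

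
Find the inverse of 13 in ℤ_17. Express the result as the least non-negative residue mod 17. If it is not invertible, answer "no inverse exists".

4

Apply the Euclidean algorithm to 17 and 13:
17 = 1×13 + 4
13 = 3×4 + 1
4 = 4×1 + 0
gcd = 1, so the inverse exists. Back-substitute:
1 = 13 − 3·4
1 = −3·17 + 4·13
So 13·4 ≡ 1 (mod 17).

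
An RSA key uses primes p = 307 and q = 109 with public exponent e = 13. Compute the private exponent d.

15253

φ(n) = (p−1)(q−1) = 306·108 = 33048.
Need d with 13·d ≡ 1 (mod 33048). Apply the extended Euclidean algorithm:
33048 = 2542*13 + 2
13 = 6*2 + 1
2 = 2*1 + 0
Back-substitute:
1 = 13 − 6·2
1 = −6·33048 + 15253·13
So 13·15253 ≡ 1 (mod 33048), hence d = 15253.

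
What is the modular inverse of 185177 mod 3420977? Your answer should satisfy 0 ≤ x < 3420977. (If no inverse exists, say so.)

1684283

Run Euclid on (3420977, 185177):
3420977 = 18*185177 + 87791
185177 = 2*87791 + 9595
87791 = 9*9595 + 1436
9595 = 6*1436 + 979
1436 = 1*979 + 457
979 = 2*457 + 65
457 = 7*65 + 2
65 = 32*2 + 1
2 = 2*1 + 0
gcd = 1, so the inverse exists. Back-substitute:
1 = 65 − 32·2
1 = −32·457 + 225·65
1 = 225·979 − 482·457
1 = −482·1436 + 707·979
1 = 707·9595 − 4724·1436
1 = −4724·87791 + 43223·9595
1 = 43223·185177 − 91170·87791
1 = −91170·3420977 + 1684283·185177
So 185177·1684283 ≡ 1 (mod 3420977).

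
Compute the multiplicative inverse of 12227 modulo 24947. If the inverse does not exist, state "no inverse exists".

8400

Run Euclid on (24947, 12227):
24947 = 2×12227 + 493
12227 = 24×493 + 395
493 = 1×395 + 98
395 = 4×98 + 3
98 = 32×3 + 2
3 = 1×2 + 1
2 = 2×1 + 0
gcd = 1, so the inverse exists. Back-substitute:
1 = 3 − 2
1 = −98 + 33·3
1 = 33·395 − 133·98
1 = −133·493 + 166·395
1 = 166·12227 − 4117·493
1 = −4117·24947 + 8400·12227
So 12227·8400 ≡ 1 (mod 24947).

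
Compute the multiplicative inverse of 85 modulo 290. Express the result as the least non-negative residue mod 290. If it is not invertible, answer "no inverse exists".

Euclidean algorithm on 290, 85:
290 = 3·85 + 35
85 = 2·35 + 15
35 = 2·15 + 5
15 = 3·5 + 0
The gcd is 5, not 1, hence no inverse exists.

no inverse exists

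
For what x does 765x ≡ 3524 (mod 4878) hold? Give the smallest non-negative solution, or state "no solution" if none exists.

gcd(765, 4878):
4878 = 6*765 + 288
765 = 2*288 + 189
288 = 1*189 + 99
189 = 1*99 + 90
99 = 1*90 + 9
90 = 10*9 + 0
gcd = 9, but 9 ∤ 3524, so the congruence has no solution.

no solution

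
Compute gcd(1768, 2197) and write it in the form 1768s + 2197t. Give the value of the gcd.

Repeated division:
2197 = 1·1768 + 429
1768 = 4·429 + 52
429 = 8·52 + 13
52 = 4·13 + 0
gcd(1768, 2197) = 13.
Back-substituting:
13 = 429 − 8·52
13 = −8·1768 + 33·429
13 = 33·2197 − 41·1768
So 13 = (33)·2197 + (-41)·1768.

13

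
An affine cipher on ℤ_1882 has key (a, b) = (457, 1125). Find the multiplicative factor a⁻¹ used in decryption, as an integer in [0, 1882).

453

gcd(1882, 457) by repeated division:
1882 = 4·457 + 54
457 = 8·54 + 25
54 = 2·25 + 4
25 = 6·4 + 1
4 = 4·1 + 0
The gcd is 1. Working backward:
1 = 25 − 6·4
1 = −6·54 + 13·25
1 = 13·457 − 110·54
1 = −110·1882 + 453·457
So 457·453 ≡ 1 (mod 1882).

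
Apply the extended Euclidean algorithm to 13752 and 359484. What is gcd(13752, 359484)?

12

Euclidean algorithm:
359484 = 26·13752 + 1932
13752 = 7·1932 + 228
1932 = 8·228 + 108
228 = 2·108 + 12
108 = 9·12 + 0
gcd(13752, 359484) = 12.
Express as a combination:
12 = 228 − 2·108
12 = −2·1932 + 17·228
12 = 17·13752 − 121·1932
12 = −121·359484 + 3163·13752
So 12 = (-121)·359484 + (3163)·13752.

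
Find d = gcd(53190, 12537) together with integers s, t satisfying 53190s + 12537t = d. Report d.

9

Euclidean algorithm:
53190 = 4·12537 + 3042
12537 = 4·3042 + 369
3042 = 8·369 + 90
369 = 4·90 + 9
90 = 10·9 + 0
gcd(53190, 12537) = 9.
Express as a combination:
9 = 369 − 4·90
9 = −4·3042 + 33·369
9 = 33·12537 − 136·3042
9 = −136·53190 + 577·12537
So 9 = (-136)·53190 + (577)·12537.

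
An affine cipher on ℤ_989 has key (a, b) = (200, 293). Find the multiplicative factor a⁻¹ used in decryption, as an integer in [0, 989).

450

gcd(989, 200) by repeated division:
989 = 4*200 + 189
200 = 1*189 + 11
189 = 17*11 + 2
11 = 5*2 + 1
2 = 2*1 + 0
Since gcd(200, 989) = 1, back-substitute to write 1 as a combination:
1 = 11 − 5·2
1 = −5·189 + 86·11
1 = 86·200 − 91·189
1 = −91·989 + 450·200
So 200·450 ≡ 1 (mod 989).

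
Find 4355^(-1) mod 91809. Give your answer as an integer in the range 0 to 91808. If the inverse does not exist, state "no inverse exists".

80657

gcd(91809, 4355) by repeated division:
91809 = 21·4355 + 354
4355 = 12·354 + 107
354 = 3·107 + 33
107 = 3·33 + 8
33 = 4·8 + 1
8 = 8·1 + 0
gcd = 1, so the inverse exists. Back-substitute:
1 = 33 − 4·8
1 = −4·107 + 13·33
1 = 13·354 − 43·107
1 = −43·4355 + 529·354
1 = 529·91809 − 11152·4355
Hence 4355⁻¹ ≡ -11152 ≡ 80657 (mod 91809).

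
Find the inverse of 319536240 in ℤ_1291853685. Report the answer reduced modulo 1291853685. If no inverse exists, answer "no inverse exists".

no inverse exists

Compute gcd(319536240, 1291853685):
1291853685 = 4×319536240 + 13708725
319536240 = 23×13708725 + 4235565
13708725 = 3×4235565 + 1002030
4235565 = 4×1002030 + 227445
1002030 = 4×227445 + 92250
227445 = 2×92250 + 42945
92250 = 2×42945 + 6360
42945 = 6×6360 + 4785
6360 = 1×4785 + 1575
4785 = 3×1575 + 60
1575 = 26×60 + 15
60 = 4×15 + 0
Since gcd = 15 > 1, 319536240 is not a unit mod 1291853685.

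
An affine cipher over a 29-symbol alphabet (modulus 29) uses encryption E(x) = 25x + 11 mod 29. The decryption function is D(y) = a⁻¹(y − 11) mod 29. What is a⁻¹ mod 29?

7

Apply the Euclidean algorithm to 29 and 25:
29 = 1·25 + 4
25 = 6·4 + 1
4 = 4·1 + 0
Since gcd(25, 29) = 1, back-substitute to write 1 as a combination:
1 = 25 − 6·4
1 = −6·29 + 7·25
So 25·7 ≡ 1 (mod 29).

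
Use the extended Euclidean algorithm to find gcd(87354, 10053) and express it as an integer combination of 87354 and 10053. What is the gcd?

9

Repeated division:
87354 = 8*10053 + 6930
10053 = 1*6930 + 3123
6930 = 2*3123 + 684
3123 = 4*684 + 387
684 = 1*387 + 297
387 = 1*297 + 90
297 = 3*90 + 27
90 = 3*27 + 9
27 = 3*9 + 0
gcd(87354, 10053) = 9.
Express as a combination:
9 = 90 − 3·27
9 = −3·297 + 10·90
9 = 10·387 − 13·297
9 = −13·684 + 23·387
9 = 23·3123 − 105·684
9 = −105·6930 + 233·3123
9 = 233·10053 − 338·6930
9 = −338·87354 + 2937·10053
So 9 = (-338)·87354 + (2937)·10053.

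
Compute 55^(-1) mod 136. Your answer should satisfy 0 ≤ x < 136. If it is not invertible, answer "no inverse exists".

Apply the Euclidean algorithm to 136 and 55:
136 = 2·55 + 26
55 = 2·26 + 3
26 = 8·3 + 2
3 = 1·2 + 1
2 = 2·1 + 0
The gcd is 1. Working backward:
1 = 3 − 2
1 = −26 + 9·3
1 = 9·55 − 19·26
1 = −19·136 + 47·55
So 55·47 ≡ 1 (mod 136).

47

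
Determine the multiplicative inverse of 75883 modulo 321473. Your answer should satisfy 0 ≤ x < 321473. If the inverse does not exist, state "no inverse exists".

15141

gcd(321473, 75883) by repeated division:
321473 = 4·75883 + 17941
75883 = 4·17941 + 4119
17941 = 4·4119 + 1465
4119 = 2·1465 + 1189
1465 = 1·1189 + 276
1189 = 4·276 + 85
276 = 3·85 + 21
85 = 4·21 + 1
21 = 21·1 + 0
Since gcd(75883, 321473) = 1, back-substitute to write 1 as a combination:
1 = 85 − 4·21
1 = −4·276 + 13·85
1 = 13·1189 − 56·276
1 = −56·1465 + 69·1189
1 = 69·4119 − 194·1465
1 = −194·17941 + 845·4119
1 = 845·75883 − 3574·17941
1 = −3574·321473 + 15141·75883
So 75883·15141 ≡ 1 (mod 321473).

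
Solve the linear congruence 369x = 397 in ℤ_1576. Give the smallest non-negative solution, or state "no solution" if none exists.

First find gcd(369, 1576):
1576 = 4*369 + 100
369 = 3*100 + 69
100 = 1*69 + 31
69 = 2*31 + 7
31 = 4*7 + 3
7 = 2*3 + 1
3 = 3*1 + 0
gcd = 1, so a unique solution mod 1576 exists.
Back-substitute for the Bézout coefficients:
1 = 7 − 2·3
1 = −2·31 + 9·7
1 = 9·69 − 20·31
1 = −20·100 + 29·69
1 = 29·369 − 107·100
1 = −107·1576 + 457·369
So 369·(457) ≡ 1 (mod 1576), giving 369⁻¹ ≡ 457.
x ≡ 369⁻¹·397 ≡ 457·397 ≡ 189 (mod 1576).

189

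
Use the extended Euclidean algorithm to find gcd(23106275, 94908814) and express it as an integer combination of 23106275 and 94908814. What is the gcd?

Apply Euclid's algorithm to 94908814 and 23106275:
94908814 = 4·23106275 + 2483714
23106275 = 9·2483714 + 752849
2483714 = 3·752849 + 225167
752849 = 3·225167 + 77348
225167 = 2·77348 + 70471
77348 = 1·70471 + 6877
70471 = 10·6877 + 1701
6877 = 4·1701 + 73
1701 = 23·73 + 22
73 = 3·22 + 7
22 = 3·7 + 1
7 = 7·1 + 0
gcd(23106275, 94908814) = 1.
Express as a combination:
1 = 22 − 3·7
1 = −3·73 + 10·22
1 = 10·1701 − 233·73
1 = −233·6877 + 942·1701
1 = 942·70471 − 9653·6877
1 = −9653·77348 + 10595·70471
1 = 10595·225167 − 30843·77348
1 = −30843·752849 + 103124·225167
1 = 103124·2483714 − 340215·752849
1 = −340215·23106275 + 3165059·2483714
1 = 3165059·94908814 − 13000451·23106275
So 1 = (3165059)·94908814 + (-13000451)·23106275.

1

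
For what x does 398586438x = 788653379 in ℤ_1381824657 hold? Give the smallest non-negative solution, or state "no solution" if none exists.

no solution

gcd(398586438, 1381824657):
1381824657 = 3*398586438 + 186065343
398586438 = 2*186065343 + 26455752
186065343 = 7*26455752 + 875079
26455752 = 30*875079 + 203382
875079 = 4*203382 + 61551
203382 = 3*61551 + 18729
61551 = 3*18729 + 5364
18729 = 3*5364 + 2637
5364 = 2*2637 + 90
2637 = 29*90 + 27
90 = 3*27 + 9
27 = 3*9 + 0
gcd = 9, but 9 ∤ 788653379, so the congruence has no solution.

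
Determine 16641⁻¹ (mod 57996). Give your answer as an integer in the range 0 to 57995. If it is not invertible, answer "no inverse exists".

Euclidean algorithm on 57996, 16641:
57996 = 3×16641 + 8073
16641 = 2×8073 + 495
8073 = 16×495 + 153
495 = 3×153 + 36
153 = 4×36 + 9
36 = 4×9 + 0
Since gcd = 9 > 1, 16641 is not a unit mod 57996.

no inverse exists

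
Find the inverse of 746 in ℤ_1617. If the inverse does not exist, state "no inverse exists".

401

Run Euclid on (1617, 746):
1617 = 2×746 + 125
746 = 5×125 + 121
125 = 1×121 + 4
121 = 30×4 + 1
4 = 4×1 + 0
Since gcd(746, 1617) = 1, back-substitute to write 1 as a combination:
1 = 121 − 30·4
1 = −30·125 + 31·121
1 = 31·746 − 185·125
1 = −185·1617 + 401·746
So 746·401 ≡ 1 (mod 1617).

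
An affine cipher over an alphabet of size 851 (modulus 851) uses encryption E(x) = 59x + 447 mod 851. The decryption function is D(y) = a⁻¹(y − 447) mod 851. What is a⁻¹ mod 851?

476

Apply the Euclidean algorithm to 851 and 59:
851 = 14×59 + 25
59 = 2×25 + 9
25 = 2×9 + 7
9 = 1×7 + 2
7 = 3×2 + 1
2 = 2×1 + 0
gcd = 1, so the inverse exists. Back-substitute:
1 = 7 − 3·2
1 = −3·9 + 4·7
1 = 4·25 − 11·9
1 = −11·59 + 26·25
1 = 26·851 − 375·59
Thus 59·(-375) ≡ 1 (mod 851); reducing, -375 mod 851 = 476.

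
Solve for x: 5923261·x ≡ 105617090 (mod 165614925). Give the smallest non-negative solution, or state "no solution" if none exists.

First find gcd(5923261, 165614925):
165614925 = 27×5923261 + 5686878
5923261 = 1×5686878 + 236383
5686878 = 24×236383 + 13686
236383 = 17×13686 + 3721
13686 = 3×3721 + 2523
3721 = 1×2523 + 1198
2523 = 2×1198 + 127
1198 = 9×127 + 55
127 = 2×55 + 17
55 = 3×17 + 4
17 = 4×4 + 1
4 = 4×1 + 0
gcd = 1, so a unique solution mod 165614925 exists.
Back-substitute for the Bézout coefficients:
1 = 17 − 4·4
1 = −4·55 + 13·17
1 = 13·127 − 30·55
1 = −30·1198 + 283·127
1 = 283·2523 − 596·1198
1 = −596·3721 + 879·2523
1 = 879·13686 − 3233·3721
1 = −3233·236383 + 55840·13686
1 = 55840·5686878 − 1343393·236383
1 = −1343393·5923261 + 1399233·5686878
1 = 1399233·165614925 − 39122684·5923261
So 5923261·(-39122684) ≡ 1 (mod 165614925), giving 5923261⁻¹ ≡ 126492241.
x ≡ 5923261⁻¹·105617090 ≡ 126492241·105617090 ≡ 108331340 (mod 165614925).

108331340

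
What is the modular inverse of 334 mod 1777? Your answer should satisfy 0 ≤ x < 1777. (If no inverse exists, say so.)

548

gcd(1777, 334) by repeated division:
1777 = 5·334 + 107
334 = 3·107 + 13
107 = 8·13 + 3
13 = 4·3 + 1
3 = 3·1 + 0
Since gcd(334, 1777) = 1, back-substitute to write 1 as a combination:
1 = 13 − 4·3
1 = −4·107 + 33·13
1 = 33·334 − 103·107
1 = −103·1777 + 548·334
So 334·548 ≡ 1 (mod 1777).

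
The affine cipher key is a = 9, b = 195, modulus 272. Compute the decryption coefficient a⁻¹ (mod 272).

121

Run Euclid on (272, 9):
272 = 30·9 + 2
9 = 4·2 + 1
2 = 2·1 + 0
gcd = 1, so the inverse exists. Back-substitute:
1 = 9 − 4·2
1 = −4·272 + 121·9
So 9·121 ≡ 1 (mod 272).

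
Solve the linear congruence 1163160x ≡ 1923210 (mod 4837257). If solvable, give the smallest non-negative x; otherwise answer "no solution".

113909

First find gcd(1163160, 4837257):
4837257 = 4*1163160 + 184617
1163160 = 6*184617 + 55458
184617 = 3*55458 + 18243
55458 = 3*18243 + 729
18243 = 25*729 + 18
729 = 40*18 + 9
18 = 2*9 + 0
gcd = 9 and 9 | 1923210, so solutions exist. Divide through by 9: 129240x ≡ 213690 (mod 537473).
Now find 129240⁻¹ mod 537473:
537473 = 4·129240 + 20513
129240 = 6·20513 + 6162
20513 = 3·6162 + 2027
6162 = 3·2027 + 81
2027 = 25·81 + 2
81 = 40·2 + 1
2 = 2·1 + 0
Back-substitute:
1 = 81 − 40·2
1 = −40·2027 + 1001·81
1 = 1001·6162 − 3043·2027
1 = −3043·20513 + 10130·6162
1 = 10130·129240 − 63823·20513
1 = −63823·537473 + 265422·129240
So 129240⁻¹ ≡ 265422 (mod 537473).
Then x ≡ 265422·213690 ≡ 113909 (mod 537473); the smallest non-negative solution is x = 113909.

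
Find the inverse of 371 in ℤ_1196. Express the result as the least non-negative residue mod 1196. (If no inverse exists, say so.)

951

Extended Euclidean algorithm:
1196 = 3*371 + 83
371 = 4*83 + 39
83 = 2*39 + 5
39 = 7*5 + 4
5 = 1*4 + 1
4 = 4*1 + 0
gcd = 1, so the inverse exists. Back-substitute:
1 = 5 − 4
1 = −39 + 8·5
1 = 8·83 − 17·39
1 = −17·371 + 76·83
1 = 76·1196 − 245·371
So 371·(-245) ≡ 1 (mod 1196), and -245 ≡ 951 (mod 1196).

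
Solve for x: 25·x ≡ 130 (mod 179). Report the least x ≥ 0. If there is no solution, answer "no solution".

First find gcd(25, 179):
179 = 7×25 + 4
25 = 6×4 + 1
4 = 4×1 + 0
gcd = 1, so a unique solution mod 179 exists.
Back-substitute for the Bézout coefficients:
1 = 25 − 6·4
1 = −6·179 + 43·25
So 25·(43) ≡ 1 (mod 179), giving 25⁻¹ ≡ 43.
x ≡ 25⁻¹·130 ≡ 43·130 ≡ 41 (mod 179).

41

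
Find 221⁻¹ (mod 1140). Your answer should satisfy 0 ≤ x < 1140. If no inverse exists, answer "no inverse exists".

521

Apply the Euclidean algorithm to 1140 and 221:
1140 = 5*221 + 35
221 = 6*35 + 11
35 = 3*11 + 2
11 = 5*2 + 1
2 = 2*1 + 0
The gcd is 1. Working backward:
1 = 11 − 5·2
1 = −5·35 + 16·11
1 = 16·221 − 101·35
1 = −101·1140 + 521·221
So 221·521 ≡ 1 (mod 1140).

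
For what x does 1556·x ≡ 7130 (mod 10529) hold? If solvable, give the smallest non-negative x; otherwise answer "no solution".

First find gcd(1556, 10529):
10529 = 6*1556 + 1193
1556 = 1*1193 + 363
1193 = 3*363 + 104
363 = 3*104 + 51
104 = 2*51 + 2
51 = 25*2 + 1
2 = 2*1 + 0
gcd = 1, so a unique solution mod 10529 exists.
Back-substitute for the Bézout coefficients:
1 = 51 − 25·2
1 = −25·104 + 51·51
1 = 51·363 − 178·104
1 = −178·1193 + 585·363
1 = 585·1556 − 763·1193
1 = −763·10529 + 5163·1556
So 1556·(5163) ≡ 1 (mod 10529), giving 1556⁻¹ ≡ 5163.
x ≡ 1556⁻¹·7130 ≡ 5163·7130 ≡ 2806 (mod 10529).

2806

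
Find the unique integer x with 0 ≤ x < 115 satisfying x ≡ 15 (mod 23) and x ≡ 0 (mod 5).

Write x = 15 + 23·k. Then 23·k ≡ 0 − 15 ≡ 0 (mod 5).
Need 23⁻¹ mod 5. Extended Euclid on (5, 3):
5 = 1×3 + 2
3 = 1×2 + 1
2 = 2×1 + 0
Back-substitute:
1 = 3 − 2
1 = −5 + 2·3
23⁻¹ ≡ 2 (mod 5), so k ≡ 2·0 ≡ 0 (mod 5).
x = 15 + 23·0 = 15.

15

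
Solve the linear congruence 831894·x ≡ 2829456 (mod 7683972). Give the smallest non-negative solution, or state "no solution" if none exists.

596012

First find gcd(831894, 7683972):
7683972 = 9*831894 + 196926
831894 = 4*196926 + 44190
196926 = 4*44190 + 20166
44190 = 2*20166 + 3858
20166 = 5*3858 + 876
3858 = 4*876 + 354
876 = 2*354 + 168
354 = 2*168 + 18
168 = 9*18 + 6
18 = 3*6 + 0
gcd = 6 and 6 | 2829456, so solutions exist. Divide through by 6: 138649x ≡ 471576 (mod 1280662).
Now find 138649⁻¹ mod 1280662:
1280662 = 9*138649 + 32821
138649 = 4*32821 + 7365
32821 = 4*7365 + 3361
7365 = 2*3361 + 643
3361 = 5*643 + 146
643 = 4*146 + 59
146 = 2*59 + 28
59 = 2*28 + 3
28 = 9*3 + 1
3 = 3*1 + 0
Back-substitute:
1 = 28 − 9·3
1 = −9·59 + 19·28
1 = 19·146 − 47·59
1 = −47·643 + 207·146
1 = 207·3361 − 1082·643
1 = −1082·7365 + 2371·3361
1 = 2371·32821 − 10566·7365
1 = −10566·138649 + 44635·32821
1 = 44635·1280662 − 412281·138649
So 138649·(-412281) ≡ 1 (mod 1280662), i.e. 138649⁻¹ ≡ 868381.
Then x ≡ 868381·471576 ≡ 596012 (mod 1280662); the smallest non-negative solution is x = 596012.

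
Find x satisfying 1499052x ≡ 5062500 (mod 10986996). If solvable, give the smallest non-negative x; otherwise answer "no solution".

122322

First find gcd(1499052, 10986996):
10986996 = 7*1499052 + 493632
1499052 = 3*493632 + 18156
493632 = 27*18156 + 3420
18156 = 5*3420 + 1056
3420 = 3*1056 + 252
1056 = 4*252 + 48
252 = 5*48 + 12
48 = 4*12 + 0
gcd = 12 and 12 | 5062500, so solutions exist. Divide through by 12: 124921x ≡ 421875 (mod 915583).
Now find 124921⁻¹ mod 915583:
915583 = 7*124921 + 41136
124921 = 3*41136 + 1513
41136 = 27*1513 + 285
1513 = 5*285 + 88
285 = 3*88 + 21
88 = 4*21 + 4
21 = 5*4 + 1
4 = 4*1 + 0
Back-substitute:
1 = 21 − 5·4
1 = −5·88 + 21·21
1 = 21·285 − 68·88
1 = −68·1513 + 361·285
1 = 361·41136 − 9815·1513
1 = −9815·124921 + 29806·41136
1 = 29806·915583 − 218457·124921
So 124921·(-218457) ≡ 1 (mod 915583), i.e. 124921⁻¹ ≡ 697126.
Then x ≡ 697126·421875 ≡ 122322 (mod 915583); the smallest non-negative solution is x = 122322.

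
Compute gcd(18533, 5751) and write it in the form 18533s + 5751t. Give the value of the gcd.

1

Apply Euclid's algorithm to 18533 and 5751:
18533 = 3×5751 + 1280
5751 = 4×1280 + 631
1280 = 2×631 + 18
631 = 35×18 + 1
18 = 18×1 + 0
gcd(18533, 5751) = 1.
Working backward:
1 = 631 − 35·18
1 = −35·1280 + 71·631
1 = 71·5751 − 319·1280
1 = −319·18533 + 1028·5751
So 1 = (-319)·18533 + (1028)·5751.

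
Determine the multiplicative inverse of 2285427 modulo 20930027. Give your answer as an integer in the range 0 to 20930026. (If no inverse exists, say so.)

Extended Euclidean algorithm:
20930027 = 9*2285427 + 361184
2285427 = 6*361184 + 118323
361184 = 3*118323 + 6215
118323 = 19*6215 + 238
6215 = 26*238 + 27
238 = 8*27 + 22
27 = 1*22 + 5
22 = 4*5 + 2
5 = 2*2 + 1
2 = 2*1 + 0
gcd = 1, so the inverse exists. Back-substitute:
1 = 5 − 2·2
1 = −2·22 + 9·5
1 = 9·27 − 11·22
1 = −11·238 + 97·27
1 = 97·6215 − 2533·238
1 = −2533·118323 + 48224·6215
1 = 48224·361184 − 147205·118323
1 = −147205·2285427 + 931454·361184
1 = 931454·20930027 − 8530291·2285427
Hence 2285427⁻¹ ≡ -8530291 ≡ 12399736 (mod 20930027).

12399736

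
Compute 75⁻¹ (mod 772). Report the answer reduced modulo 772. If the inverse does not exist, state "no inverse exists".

175

Extended Euclidean algorithm:
772 = 10·75 + 22
75 = 3·22 + 9
22 = 2·9 + 4
9 = 2·4 + 1
4 = 4·1 + 0
Since gcd(75, 772) = 1, back-substitute to write 1 as a combination:
1 = 9 − 2·4
1 = −2·22 + 5·9
1 = 5·75 − 17·22
1 = −17·772 + 175·75
So 75·175 ≡ 1 (mod 772).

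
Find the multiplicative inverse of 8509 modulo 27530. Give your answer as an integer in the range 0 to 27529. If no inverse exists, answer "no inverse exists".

Extended Euclidean algorithm:
27530 = 3·8509 + 2003
8509 = 4·2003 + 497
2003 = 4·497 + 15
497 = 33·15 + 2
15 = 7·2 + 1
2 = 2·1 + 0
Since gcd(8509, 27530) = 1, back-substitute to write 1 as a combination:
1 = 15 − 7·2
1 = −7·497 + 232·15
1 = 232·2003 − 935·497
1 = −935·8509 + 3972·2003
1 = 3972·27530 − 12851·8509
Hence 8509⁻¹ ≡ -12851 ≡ 14679 (mod 27530).

14679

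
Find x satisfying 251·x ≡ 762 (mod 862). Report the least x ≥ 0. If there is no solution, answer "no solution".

First find gcd(251, 862):
862 = 3·251 + 109
251 = 2·109 + 33
109 = 3·33 + 10
33 = 3·10 + 3
10 = 3·3 + 1
3 = 3·1 + 0
gcd = 1, so a unique solution mod 862 exists.
Back-substitute for the Bézout coefficients:
1 = 10 − 3·3
1 = −3·33 + 10·10
1 = 10·109 − 33·33
1 = −33·251 + 76·109
1 = 76·862 − 261·251
So 251·(-261) ≡ 1 (mod 862), giving 251⁻¹ ≡ 601.
x ≡ 251⁻¹·762 ≡ 601·762 ≡ 240 (mod 862).

240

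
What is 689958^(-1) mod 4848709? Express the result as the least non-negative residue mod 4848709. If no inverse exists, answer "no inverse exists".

gcd(4848709, 689958) by repeated division:
4848709 = 7*689958 + 19003
689958 = 36*19003 + 5850
19003 = 3*5850 + 1453
5850 = 4*1453 + 38
1453 = 38*38 + 9
38 = 4*9 + 2
9 = 4*2 + 1
2 = 2*1 + 0
Since gcd(689958, 4848709) = 1, back-substitute to write 1 as a combination:
1 = 9 − 4·2
1 = −4·38 + 17·9
1 = 17·1453 − 650·38
1 = −650·5850 + 2617·1453
1 = 2617·19003 − 8501·5850
1 = −8501·689958 + 308653·19003
1 = 308653·4848709 − 2169072·689958
So 689958·(-2169072) ≡ 1 (mod 4848709), and -2169072 ≡ 2679637 (mod 4848709).

2679637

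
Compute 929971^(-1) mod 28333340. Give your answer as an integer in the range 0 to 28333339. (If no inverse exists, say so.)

Compute gcd(929971, 28333340):
28333340 = 30·929971 + 434210
929971 = 2·434210 + 61551
434210 = 7·61551 + 3353
61551 = 18·3353 + 1197
3353 = 2·1197 + 959
1197 = 1·959 + 238
959 = 4·238 + 7
238 = 34·7 + 0
The gcd is 7, not 1, hence no inverse exists.

no inverse exists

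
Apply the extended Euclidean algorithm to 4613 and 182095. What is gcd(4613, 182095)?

1

Euclidean algorithm:
182095 = 39*4613 + 2188
4613 = 2*2188 + 237
2188 = 9*237 + 55
237 = 4*55 + 17
55 = 3*17 + 4
17 = 4*4 + 1
4 = 4*1 + 0
gcd(4613, 182095) = 1.
Back-substituting:
1 = 17 − 4·4
1 = −4·55 + 13·17
1 = 13·237 − 56·55
1 = −56·2188 + 517·237
1 = 517·4613 − 1090·2188
1 = −1090·182095 + 43027·4613
So 1 = (-1090)·182095 + (43027)·4613.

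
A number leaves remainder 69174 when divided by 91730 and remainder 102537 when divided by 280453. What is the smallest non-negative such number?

Write x = 69174 + 91730·k. Then 91730·k ≡ 102537 − 69174 ≡ 33363 (mod 280453).
Need 91730⁻¹ mod 280453. Extended Euclid on (280453, 91730):
280453 = 3×91730 + 5263
91730 = 17×5263 + 2259
5263 = 2×2259 + 745
2259 = 3×745 + 24
745 = 31×24 + 1
24 = 24×1 + 0
Back-substitute:
1 = 745 − 31·24
1 = −31·2259 + 94·745
1 = 94·5263 − 219·2259
1 = −219·91730 + 3817·5263
1 = 3817·280453 − 11670·91730
91730⁻¹ ≡ 268783 (mod 280453), so k ≡ 268783·33363 ≡ 203007 (mod 280453).
x = 69174 + 91730·203007 = 18621901284.

18621901284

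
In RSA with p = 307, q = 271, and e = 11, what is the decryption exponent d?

φ(n) = (p−1)(q−1) = 306·270 = 82620.
Need d with 11·d ≡ 1 (mod 82620). Apply the extended Euclidean algorithm:
82620 = 7510×11 + 10
11 = 1×10 + 1
10 = 10×1 + 0
Back-substitute:
1 = 11 − 10
1 = −82620 + 7511·11
So 11·7511 ≡ 1 (mod 82620), hence d = 7511.

7511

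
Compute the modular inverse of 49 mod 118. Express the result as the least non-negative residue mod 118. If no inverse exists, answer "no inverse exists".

53

Extended Euclidean algorithm:
118 = 2×49 + 20
49 = 2×20 + 9
20 = 2×9 + 2
9 = 4×2 + 1
2 = 2×1 + 0
Since gcd(49, 118) = 1, back-substitute to write 1 as a combination:
1 = 9 − 4·2
1 = −4·20 + 9·9
1 = 9·49 − 22·20
1 = −22·118 + 53·49
So 49·53 ≡ 1 (mod 118).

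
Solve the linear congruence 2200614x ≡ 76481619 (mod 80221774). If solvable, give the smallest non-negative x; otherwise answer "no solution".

gcd(2200614, 80221774):
80221774 = 36*2200614 + 999670
2200614 = 2*999670 + 201274
999670 = 4*201274 + 194574
201274 = 1*194574 + 6700
194574 = 29*6700 + 274
6700 = 24*274 + 124
274 = 2*124 + 26
124 = 4*26 + 20
26 = 1*20 + 6
20 = 3*6 + 2
6 = 3*2 + 0
gcd = 2, but 2 ∤ 76481619, so the congruence has no solution.

no solution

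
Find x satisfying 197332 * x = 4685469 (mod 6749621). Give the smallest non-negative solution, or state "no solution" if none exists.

3656439

First find gcd(197332, 6749621):
6749621 = 34·197332 + 40333
197332 = 4·40333 + 36000
40333 = 1·36000 + 4333
36000 = 8·4333 + 1336
4333 = 3·1336 + 325
1336 = 4·325 + 36
325 = 9·36 + 1
36 = 36·1 + 0
gcd = 1, so a unique solution mod 6749621 exists.
Back-substitute for the Bézout coefficients:
1 = 325 − 9·36
1 = −9·1336 + 37·325
1 = 37·4333 − 120·1336
1 = −120·36000 + 997·4333
1 = 997·40333 − 1117·36000
1 = −1117·197332 + 5465·40333
1 = 5465·6749621 − 186927·197332
So 197332·(-186927) ≡ 1 (mod 6749621), giving 197332⁻¹ ≡ 6562694.
x ≡ 197332⁻¹·4685469 ≡ 6562694·4685469 ≡ 3656439 (mod 6749621).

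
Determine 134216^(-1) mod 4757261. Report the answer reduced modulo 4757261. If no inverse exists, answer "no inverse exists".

gcd(4757261, 134216) by repeated division:
4757261 = 35·134216 + 59701
134216 = 2·59701 + 14814
59701 = 4·14814 + 445
14814 = 33·445 + 129
445 = 3·129 + 58
129 = 2·58 + 13
58 = 4·13 + 6
13 = 2·6 + 1
6 = 6·1 + 0
The gcd is 1. Working backward:
1 = 13 − 2·6
1 = −2·58 + 9·13
1 = 9·129 − 20·58
1 = −20·445 + 69·129
1 = 69·14814 − 2297·445
1 = −2297·59701 + 9257·14814
1 = 9257·134216 − 20811·59701
1 = −20811·4757261 + 737642·134216
So 134216·737642 ≡ 1 (mod 4757261).

737642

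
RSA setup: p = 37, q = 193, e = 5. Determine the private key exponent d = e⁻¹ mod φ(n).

2765

φ(n) = (p−1)(q−1) = 36·192 = 6912.
Need d with 5·d ≡ 1 (mod 6912). Apply the extended Euclidean algorithm:
6912 = 1382·5 + 2
5 = 2·2 + 1
2 = 2·1 + 0
Back-substitute:
1 = 5 − 2·2
1 = −2·6912 + 2765·5
So 5·2765 ≡ 1 (mod 6912), hence d = 2765.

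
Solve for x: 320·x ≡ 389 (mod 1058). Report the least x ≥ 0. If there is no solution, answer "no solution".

gcd(320, 1058):
1058 = 3×320 + 98
320 = 3×98 + 26
98 = 3×26 + 20
26 = 1×20 + 6
20 = 3×6 + 2
6 = 3×2 + 0
gcd = 2, but 2 ∤ 389, so the congruence has no solution.

no solution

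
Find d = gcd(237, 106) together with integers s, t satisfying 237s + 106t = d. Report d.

1

Apply Euclid's algorithm to 237 and 106:
237 = 2×106 + 25
106 = 4×25 + 6
25 = 4×6 + 1
6 = 6×1 + 0
gcd(237, 106) = 1.
Working backward:
1 = 25 − 4·6
1 = −4·106 + 17·25
1 = 17·237 − 38·106
So 1 = (17)·237 + (-38)·106.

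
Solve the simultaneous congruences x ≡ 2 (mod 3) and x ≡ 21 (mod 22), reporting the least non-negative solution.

65

Write x = 2 + 3·k. Then 3·k ≡ 21 − 2 ≡ 19 (mod 22).
Need 3⁻¹ mod 22. Extended Euclid on (22, 3):
22 = 7*3 + 1
3 = 3*1 + 0
Back-substitute:
1 = 22 − 7·3
3⁻¹ ≡ 15 (mod 22), so k ≡ 15·19 ≡ 21 (mod 22).
x = 2 + 3·21 = 65.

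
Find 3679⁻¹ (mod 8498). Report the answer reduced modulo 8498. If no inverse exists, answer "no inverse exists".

gcd(8498, 3679) by repeated division:
8498 = 2·3679 + 1140
3679 = 3·1140 + 259
1140 = 4·259 + 104
259 = 2·104 + 51
104 = 2·51 + 2
51 = 25·2 + 1
2 = 2·1 + 0
Since gcd(3679, 8498) = 1, back-substitute to write 1 as a combination:
1 = 51 − 25·2
1 = −25·104 + 51·51
1 = 51·259 − 127·104
1 = −127·1140 + 559·259
1 = 559·3679 − 1804·1140
1 = −1804·8498 + 4167·3679
So 3679·4167 ≡ 1 (mod 8498).

4167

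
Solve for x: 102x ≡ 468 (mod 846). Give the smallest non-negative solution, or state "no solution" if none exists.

First find gcd(102, 846):
846 = 8·102 + 30
102 = 3·30 + 12
30 = 2·12 + 6
12 = 2·6 + 0
gcd = 6 and 6 | 468, so solutions exist. Divide through by 6: 17x ≡ 78 (mod 141).
Now find 17⁻¹ mod 141:
141 = 8·17 + 5
17 = 3·5 + 2
5 = 2·2 + 1
2 = 2·1 + 0
Back-substitute:
1 = 5 − 2·2
1 = −2·17 + 7·5
1 = 7·141 − 58·17
So 17·(-58) ≡ 1 (mod 141), i.e. 17⁻¹ ≡ 83.
Then x ≡ 83·78 ≡ 129 (mod 141); the smallest non-negative solution is x = 129.

129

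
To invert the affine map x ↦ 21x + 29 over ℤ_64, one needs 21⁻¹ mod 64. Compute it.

Apply the Euclidean algorithm to 64 and 21:
64 = 3*21 + 1
21 = 21*1 + 0
gcd = 1, so the inverse exists. Back-substitute:
1 = 64 − 3·21
So 21·(-3) ≡ 1 (mod 64), and -3 ≡ 61 (mod 64).

61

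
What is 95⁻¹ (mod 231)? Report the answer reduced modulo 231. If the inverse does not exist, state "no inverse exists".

107

gcd(231, 95) by repeated division:
231 = 2*95 + 41
95 = 2*41 + 13
41 = 3*13 + 2
13 = 6*2 + 1
2 = 2*1 + 0
gcd = 1, so the inverse exists. Back-substitute:
1 = 13 − 6·2
1 = −6·41 + 19·13
1 = 19·95 − 44·41
1 = −44·231 + 107·95
So 95·107 ≡ 1 (mod 231).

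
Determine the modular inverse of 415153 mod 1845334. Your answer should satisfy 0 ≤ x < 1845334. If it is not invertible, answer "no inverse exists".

gcd(1845334, 415153) by repeated division:
1845334 = 4×415153 + 184722
415153 = 2×184722 + 45709
184722 = 4×45709 + 1886
45709 = 24×1886 + 445
1886 = 4×445 + 106
445 = 4×106 + 21
106 = 5×21 + 1
21 = 21×1 + 0
gcd = 1, so the inverse exists. Back-substitute:
1 = 106 − 5·21
1 = −5·445 + 21·106
1 = 21·1886 − 89·445
1 = −89·45709 + 2157·1886
1 = 2157·184722 − 8717·45709
1 = −8717·415153 + 19591·184722
1 = 19591·1845334 − 87081·415153
Hence 415153⁻¹ ≡ -87081 ≡ 1758253 (mod 1845334).

1758253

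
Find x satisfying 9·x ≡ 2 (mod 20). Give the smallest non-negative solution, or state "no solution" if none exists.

18

First find gcd(9, 20):
20 = 2·9 + 2
9 = 4·2 + 1
2 = 2·1 + 0
gcd = 1, so a unique solution mod 20 exists.
Back-substitute for the Bézout coefficients:
1 = 9 − 4·2
1 = −4·20 + 9·9
So 9·(9) ≡ 1 (mod 20), giving 9⁻¹ ≡ 9.
x ≡ 9⁻¹·2 ≡ 9·2 ≡ 18 (mod 20).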